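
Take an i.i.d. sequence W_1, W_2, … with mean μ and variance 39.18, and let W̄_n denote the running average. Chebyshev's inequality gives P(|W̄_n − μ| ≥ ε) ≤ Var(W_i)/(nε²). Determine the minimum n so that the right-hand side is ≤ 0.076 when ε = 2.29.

99

Require 39.18/(n·2.29²) ≤ 0.076, i.e. n ≥ 39.18/(0.076·2.29²) = 98.306.
The smallest integer n is 99.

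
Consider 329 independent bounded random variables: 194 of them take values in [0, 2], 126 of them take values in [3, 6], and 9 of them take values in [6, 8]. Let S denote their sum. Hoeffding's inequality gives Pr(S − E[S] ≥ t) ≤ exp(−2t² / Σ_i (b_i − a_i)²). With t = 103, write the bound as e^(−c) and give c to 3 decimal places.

Σ(b_i − a_i)² = 194·2² + 126·3² + 9·2² = 1946.
c = 2t² / 1946 = 2·103² / 1946 = 10.9034.

10.903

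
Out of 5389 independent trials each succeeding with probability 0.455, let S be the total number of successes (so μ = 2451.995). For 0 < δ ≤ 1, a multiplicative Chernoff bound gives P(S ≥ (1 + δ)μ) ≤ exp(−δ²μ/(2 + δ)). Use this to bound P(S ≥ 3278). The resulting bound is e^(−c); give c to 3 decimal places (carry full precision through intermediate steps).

119.072

Write 3278 = (1 + δ)μ, so δ = 3278/2451.995 − 1 = 0.3368706…
Then the exponent is δ²μ/(2 + δ) = (3278 − μ)² / (μ·(2 + δ)) = 119.072401.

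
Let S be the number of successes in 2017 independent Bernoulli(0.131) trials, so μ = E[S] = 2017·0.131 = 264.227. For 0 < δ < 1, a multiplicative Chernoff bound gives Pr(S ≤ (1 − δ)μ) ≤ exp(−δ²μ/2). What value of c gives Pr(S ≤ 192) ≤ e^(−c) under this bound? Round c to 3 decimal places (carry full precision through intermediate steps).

Write 192 = (1 − δ)μ, so δ = 1 − 192/264.227 = 0.2733521…
Then the exponent is δ²μ/2 = (μ − 192)²/(2μ) = 9.871700.

9.872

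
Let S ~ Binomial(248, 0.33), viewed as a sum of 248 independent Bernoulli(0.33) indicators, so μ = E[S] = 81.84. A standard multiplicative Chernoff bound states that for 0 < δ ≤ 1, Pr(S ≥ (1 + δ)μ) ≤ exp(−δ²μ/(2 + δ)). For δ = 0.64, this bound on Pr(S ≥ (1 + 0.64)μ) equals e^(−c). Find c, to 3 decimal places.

c = δ²μ/(2 + δ) = 0.64²·81.84/(2 + 0.64) = 12.6976.

12.698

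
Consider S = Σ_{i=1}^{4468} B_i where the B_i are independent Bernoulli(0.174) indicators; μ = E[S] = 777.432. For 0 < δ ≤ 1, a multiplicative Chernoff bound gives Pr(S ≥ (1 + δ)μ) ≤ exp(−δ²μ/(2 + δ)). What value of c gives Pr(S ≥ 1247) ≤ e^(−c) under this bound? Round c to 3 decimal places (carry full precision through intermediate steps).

108.917

Write 1247 = (1 + δ)μ, so δ = 1247/777.432 − 1 = 0.6039988…
Then the exponent is δ²μ/(2 + δ) = (1247 − μ)² / (μ·(2 + δ)) = 108.916529.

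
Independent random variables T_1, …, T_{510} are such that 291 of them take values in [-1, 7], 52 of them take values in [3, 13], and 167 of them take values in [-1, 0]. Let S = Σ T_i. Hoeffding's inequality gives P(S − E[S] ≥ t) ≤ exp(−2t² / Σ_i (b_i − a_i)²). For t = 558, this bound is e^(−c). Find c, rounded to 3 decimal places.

Σ(b_i − a_i)² = 291·8² + 52·10² + 167·1² = 23991.
c = 2t² / 23991 = 2·558² / 23991 = 25.9567.

25.957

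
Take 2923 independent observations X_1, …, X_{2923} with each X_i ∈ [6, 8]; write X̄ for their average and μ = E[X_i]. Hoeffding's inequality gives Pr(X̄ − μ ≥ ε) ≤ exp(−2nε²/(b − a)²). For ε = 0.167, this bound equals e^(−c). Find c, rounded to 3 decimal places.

40.760

c = 2nε²/(b − a)² = 2·2923·0.167² / 2² = 40.7598.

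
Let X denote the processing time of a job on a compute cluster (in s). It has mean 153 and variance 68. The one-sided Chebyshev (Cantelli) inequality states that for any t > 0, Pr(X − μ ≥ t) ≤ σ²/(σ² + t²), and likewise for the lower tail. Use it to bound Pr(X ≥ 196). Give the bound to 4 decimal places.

Here σ² = 68 and t = 43, so σ² + t² = 1917.
Cantelli's bound: 68/1917 = 0.0355.

0.0355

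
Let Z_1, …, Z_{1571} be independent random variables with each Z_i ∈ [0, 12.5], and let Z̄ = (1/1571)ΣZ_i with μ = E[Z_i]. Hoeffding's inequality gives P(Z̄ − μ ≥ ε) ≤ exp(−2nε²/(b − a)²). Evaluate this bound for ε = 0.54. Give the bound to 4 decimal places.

Exponent: 2nε²/(b − a)² = 2·1571·0.54² / 12.5² = 5.86373.
Bound = exp(−5.86373) = 0.00284.

0.0028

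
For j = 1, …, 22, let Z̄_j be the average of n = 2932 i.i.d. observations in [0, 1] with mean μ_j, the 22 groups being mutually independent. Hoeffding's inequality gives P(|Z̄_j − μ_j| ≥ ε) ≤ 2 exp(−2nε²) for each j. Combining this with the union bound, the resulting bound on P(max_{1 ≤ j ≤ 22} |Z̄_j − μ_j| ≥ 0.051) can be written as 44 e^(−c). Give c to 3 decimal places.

Union bound over the 22 events: P(max_{1 ≤ j ≤ 22} |Z̄_j − μ_j| ≥ 0.051) ≤ 22·2·exp(−2nε²) = 44 exp(−2·2932·0.051²).
So c = 2·2932·0.051² = 15.2523.

15.252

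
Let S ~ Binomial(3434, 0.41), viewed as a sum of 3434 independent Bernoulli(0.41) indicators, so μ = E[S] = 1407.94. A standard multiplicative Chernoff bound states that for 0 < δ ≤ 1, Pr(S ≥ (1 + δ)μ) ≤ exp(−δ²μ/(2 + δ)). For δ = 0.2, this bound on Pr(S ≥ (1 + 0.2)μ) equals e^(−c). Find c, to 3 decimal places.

25.599

c = δ²μ/(2 + δ) = 0.2²·1407.94/(2 + 0.2) = 25.5989.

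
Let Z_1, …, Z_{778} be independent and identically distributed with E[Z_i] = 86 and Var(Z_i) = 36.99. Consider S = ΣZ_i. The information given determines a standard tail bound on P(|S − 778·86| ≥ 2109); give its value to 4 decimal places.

0.0065

With mean and variance of each term known, Chebyshev's inequality bounds the deviation of the sum (or sample mean).
Var(S) = n·Var(Z_i) = 778·36.99 = 28778.22.
Chebyshev: P(|S − 778·86| ≥ 2109) ≤ Var(S)/2109² = 28778.22/4447881 = 0.0065.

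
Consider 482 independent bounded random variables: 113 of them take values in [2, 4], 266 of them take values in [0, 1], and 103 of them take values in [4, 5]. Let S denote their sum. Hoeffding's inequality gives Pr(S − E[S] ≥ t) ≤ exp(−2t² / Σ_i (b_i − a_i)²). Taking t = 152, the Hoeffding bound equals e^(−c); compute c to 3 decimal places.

Σ(b_i − a_i)² = 113·2² + 266·1² + 103·1² = 821.
c = 2t² / 821 = 2·152² / 821 = 56.2826.

56.283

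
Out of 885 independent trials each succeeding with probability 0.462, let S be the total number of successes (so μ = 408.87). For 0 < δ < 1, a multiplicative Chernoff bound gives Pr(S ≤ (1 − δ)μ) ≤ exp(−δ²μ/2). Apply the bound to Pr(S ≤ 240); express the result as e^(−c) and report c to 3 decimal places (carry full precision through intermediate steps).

34.873

Write 240 = (1 − δ)μ, so δ = 1 − 240/408.87 = 0.4130164…
Then the exponent is δ²μ/2 = (μ − 240)²/(2μ) = 34.873037.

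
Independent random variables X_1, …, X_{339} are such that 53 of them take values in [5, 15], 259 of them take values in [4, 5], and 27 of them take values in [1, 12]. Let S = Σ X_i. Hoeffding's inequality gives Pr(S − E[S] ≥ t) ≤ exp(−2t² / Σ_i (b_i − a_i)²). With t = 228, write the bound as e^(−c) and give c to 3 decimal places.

Σ(b_i − a_i)² = 53·10² + 259·1² + 27·11² = 8826.
c = 2t² / 8826 = 2·228² / 8826 = 11.7797.

11.780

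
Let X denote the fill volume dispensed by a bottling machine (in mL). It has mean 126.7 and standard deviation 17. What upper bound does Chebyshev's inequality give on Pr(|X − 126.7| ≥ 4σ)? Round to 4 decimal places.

Chebyshev: Pr(|X − μ| ≥ t) ≤ Var(X)/t².
Var(X) = σ² = 17² = 289.
t = 4·17 = 68.
Bound = 289 / 4624 = 0.0625.

0.0625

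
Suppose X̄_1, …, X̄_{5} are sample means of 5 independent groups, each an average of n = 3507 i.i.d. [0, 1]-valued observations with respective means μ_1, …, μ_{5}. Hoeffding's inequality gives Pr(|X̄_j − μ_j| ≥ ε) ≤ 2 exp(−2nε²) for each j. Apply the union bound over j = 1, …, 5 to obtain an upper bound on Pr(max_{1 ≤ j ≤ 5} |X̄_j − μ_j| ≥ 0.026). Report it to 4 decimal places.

Per-experiment Hoeffding bound: 2·exp(−2·3507·0.026²) = 2·exp(−4.74146) = 0.017452.
Union bound over 5 events: 5·0.017452 = 0.08726.

0.0873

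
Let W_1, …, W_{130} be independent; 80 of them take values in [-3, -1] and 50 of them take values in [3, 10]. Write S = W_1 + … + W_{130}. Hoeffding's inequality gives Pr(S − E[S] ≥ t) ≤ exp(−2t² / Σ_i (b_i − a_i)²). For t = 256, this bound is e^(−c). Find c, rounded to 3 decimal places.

Σ(b_i − a_i)² = 80·2² + 50·7² = 2770.
c = 2t² / 2770 = 2·256² / 2770 = 47.3184.

47.318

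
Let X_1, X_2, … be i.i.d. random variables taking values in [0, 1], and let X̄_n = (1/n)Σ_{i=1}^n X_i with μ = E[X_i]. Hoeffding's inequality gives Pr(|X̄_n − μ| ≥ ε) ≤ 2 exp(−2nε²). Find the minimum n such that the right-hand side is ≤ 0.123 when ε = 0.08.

Require 2·exp(−2nε²) ≤ 0.123, i.e. 2nε² ≥ ln(2/0.123) = 2.788718.
So n ≥ 2.788718 / (2·0.08²) = 217.869.
The smallest integer n is 218.

218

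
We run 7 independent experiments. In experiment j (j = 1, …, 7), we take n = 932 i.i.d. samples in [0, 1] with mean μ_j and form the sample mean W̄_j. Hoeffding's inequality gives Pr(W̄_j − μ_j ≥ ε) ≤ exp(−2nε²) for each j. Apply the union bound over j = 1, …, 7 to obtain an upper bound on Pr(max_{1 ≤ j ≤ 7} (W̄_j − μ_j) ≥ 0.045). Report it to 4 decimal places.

Per-experiment Hoeffding bound: exp(−2·932·0.045²) = exp(−3.77460) = 0.022946.
Union bound over 7 events: 7·0.022946 = 0.16062.

0.1606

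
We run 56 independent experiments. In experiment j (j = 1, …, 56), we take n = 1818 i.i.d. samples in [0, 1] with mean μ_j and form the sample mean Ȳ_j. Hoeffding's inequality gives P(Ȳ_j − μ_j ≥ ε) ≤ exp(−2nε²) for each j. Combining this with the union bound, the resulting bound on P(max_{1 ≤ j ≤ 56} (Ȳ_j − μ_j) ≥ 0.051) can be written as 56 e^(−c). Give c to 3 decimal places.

Union bound over the 56 events: P(max_{1 ≤ j ≤ 56} (Ȳ_j − μ_j) ≥ 0.051) ≤ 56·exp(−2nε²) = 56 exp(−2·1818·0.051²).
So c = 2·1818·0.051² = 9.4572.

9.457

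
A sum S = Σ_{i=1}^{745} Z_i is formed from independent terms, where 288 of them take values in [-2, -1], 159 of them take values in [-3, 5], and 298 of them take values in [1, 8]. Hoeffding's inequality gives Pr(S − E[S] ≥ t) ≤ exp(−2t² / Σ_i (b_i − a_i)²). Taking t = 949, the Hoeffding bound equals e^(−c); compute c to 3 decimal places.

71.858

Σ(b_i − a_i)² = 288·1² + 159·8² + 298·7² = 25066.
c = 2t² / 25066 = 2·949² / 25066 = 71.8584.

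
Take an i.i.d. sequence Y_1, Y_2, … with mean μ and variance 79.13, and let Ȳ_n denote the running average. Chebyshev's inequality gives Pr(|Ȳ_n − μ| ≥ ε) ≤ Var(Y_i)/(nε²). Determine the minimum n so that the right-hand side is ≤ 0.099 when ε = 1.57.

Require 79.13/(n·1.57²) ≤ 0.099, i.e. n ≥ 79.13/(0.099·1.57²) = 324.270.
The smallest integer n is 325.

325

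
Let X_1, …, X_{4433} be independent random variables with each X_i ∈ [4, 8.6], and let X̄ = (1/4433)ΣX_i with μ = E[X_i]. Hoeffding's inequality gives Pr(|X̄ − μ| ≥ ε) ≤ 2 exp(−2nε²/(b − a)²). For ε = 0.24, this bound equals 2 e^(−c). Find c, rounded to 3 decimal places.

c = 2nε²/(b − a)² = 2·4433·0.24² / 4.6² = 24.1343.

24.134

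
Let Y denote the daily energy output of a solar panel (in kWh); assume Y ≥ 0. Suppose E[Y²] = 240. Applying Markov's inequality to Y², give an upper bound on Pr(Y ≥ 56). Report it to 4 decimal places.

0.0765

Since Y ≥ 0, the event {Y ≥ 56} is the same as {Y² ≥ 3136}.
Markov's inequality applied to Y² gives Pr(Y² ≥ 3136) ≤ E[Y²]/3136 = 240/3136 = 0.0765.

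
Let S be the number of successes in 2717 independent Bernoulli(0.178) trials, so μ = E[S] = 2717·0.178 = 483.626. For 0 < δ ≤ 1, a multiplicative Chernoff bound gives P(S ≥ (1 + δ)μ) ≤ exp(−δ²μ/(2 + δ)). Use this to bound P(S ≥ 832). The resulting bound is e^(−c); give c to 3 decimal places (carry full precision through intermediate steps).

Write 832 = (1 + δ)μ, so δ = 832/483.626 − 1 = 0.7203376…
Then the exponent is δ²μ/(2 + δ) = (832 − μ)² / (μ·(2 + δ)) = 92.248438.

92.248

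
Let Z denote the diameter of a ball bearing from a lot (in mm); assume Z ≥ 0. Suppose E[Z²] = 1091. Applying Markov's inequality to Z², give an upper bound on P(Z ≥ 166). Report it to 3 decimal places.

Since Z ≥ 0, the event {Z ≥ 166} is the same as {Z² ≥ 27556}.
Markov's inequality applied to Z² gives P(Z² ≥ 27556) ≤ E[Z²]/27556 = 1091/27556 = 0.0396.

0.040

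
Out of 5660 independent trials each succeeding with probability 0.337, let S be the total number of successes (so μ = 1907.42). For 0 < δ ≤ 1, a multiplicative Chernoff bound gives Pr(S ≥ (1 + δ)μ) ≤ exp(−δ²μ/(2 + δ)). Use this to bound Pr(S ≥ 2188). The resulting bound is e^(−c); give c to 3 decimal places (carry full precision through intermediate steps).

Write 2188 = (1 + δ)μ, so δ = 2188/1907.42 − 1 = 0.1470992…
Then the exponent is δ²μ/(2 + δ) = (2188 − μ)² / (μ·(2 + δ)) = 19.222726.

19.223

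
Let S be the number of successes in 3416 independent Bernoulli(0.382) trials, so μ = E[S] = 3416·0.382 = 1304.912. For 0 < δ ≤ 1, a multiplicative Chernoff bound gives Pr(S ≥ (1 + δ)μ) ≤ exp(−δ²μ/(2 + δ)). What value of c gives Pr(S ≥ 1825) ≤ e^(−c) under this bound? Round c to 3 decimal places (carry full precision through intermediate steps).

86.421

Write 1825 = (1 + δ)μ, so δ = 1825/1304.912 − 1 = 0.3985617…
Then the exponent is δ²μ/(2 + δ) = (1825 − μ)² / (μ·(2 + δ)) = 86.421448.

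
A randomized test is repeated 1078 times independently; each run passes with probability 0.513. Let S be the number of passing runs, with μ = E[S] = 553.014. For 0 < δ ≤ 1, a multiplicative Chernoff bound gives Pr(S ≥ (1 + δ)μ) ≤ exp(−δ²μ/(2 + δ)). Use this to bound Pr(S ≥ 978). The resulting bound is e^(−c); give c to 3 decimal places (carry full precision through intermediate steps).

Write 978 = (1 + δ)μ, so δ = 978/553.014 − 1 = 0.7684905…
Then the exponent is δ²μ/(2 + δ) = (978 − μ)² / (μ·(2 + δ)) = 117.969594.

117.970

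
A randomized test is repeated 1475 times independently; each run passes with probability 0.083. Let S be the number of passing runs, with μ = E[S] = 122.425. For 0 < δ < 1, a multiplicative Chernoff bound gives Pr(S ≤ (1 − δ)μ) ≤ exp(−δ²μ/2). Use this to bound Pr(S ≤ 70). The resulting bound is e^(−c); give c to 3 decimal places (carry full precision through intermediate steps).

11.225

Write 70 = (1 − δ)μ, so δ = 1 − 70/122.425 = 0.4282214…
Then the exponent is δ²μ/2 = (μ − 70)²/(2μ) = 11.224752.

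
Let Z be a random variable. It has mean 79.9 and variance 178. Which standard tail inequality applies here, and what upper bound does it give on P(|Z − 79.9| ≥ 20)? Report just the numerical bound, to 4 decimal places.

Mean and variance are known, so Chebyshev's inequality applies.
Chebyshev: P(|Z − μ| ≥ t) ≤ Var(Z)/t².
Bound = 178 / 400 = 0.4450.

0.4450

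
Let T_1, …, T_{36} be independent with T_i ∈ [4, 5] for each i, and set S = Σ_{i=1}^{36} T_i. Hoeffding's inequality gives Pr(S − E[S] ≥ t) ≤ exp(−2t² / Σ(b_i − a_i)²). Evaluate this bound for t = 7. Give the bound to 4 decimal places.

Σ(b_i − a_i)² = 36·(1)² = 36.
Exponent = 2·7²/36 = 2.7222.
Bound = exp(−2.7222) = 0.06573.

0.0657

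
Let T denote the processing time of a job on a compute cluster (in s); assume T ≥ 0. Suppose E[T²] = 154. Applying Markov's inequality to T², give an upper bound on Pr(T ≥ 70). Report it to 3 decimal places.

Since T ≥ 0, the event {T ≥ 70} is the same as {T² ≥ 4900}.
Markov's inequality applied to T² gives Pr(T² ≥ 4900) ≤ E[T²]/4900 = 154/4900 = 0.0314.

0.031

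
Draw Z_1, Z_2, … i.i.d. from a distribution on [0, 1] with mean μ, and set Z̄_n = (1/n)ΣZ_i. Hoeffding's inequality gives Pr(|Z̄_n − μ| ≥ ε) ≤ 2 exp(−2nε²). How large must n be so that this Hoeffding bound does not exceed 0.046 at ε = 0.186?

55

Require 2·exp(−2nε²) ≤ 0.046, i.e. 2nε² ≥ ln(2/0.046) = 3.772261.
So n ≥ 3.772261 / (2·0.186²) = 54.519.
The smallest integer n is 55.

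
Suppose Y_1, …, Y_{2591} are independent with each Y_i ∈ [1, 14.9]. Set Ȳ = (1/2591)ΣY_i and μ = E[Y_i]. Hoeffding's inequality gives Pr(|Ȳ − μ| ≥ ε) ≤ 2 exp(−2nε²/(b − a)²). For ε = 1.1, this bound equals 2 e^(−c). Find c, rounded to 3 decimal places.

32.453

c = 2nε²/(b − a)² = 2·2591·1.1² / 13.9² = 32.4529.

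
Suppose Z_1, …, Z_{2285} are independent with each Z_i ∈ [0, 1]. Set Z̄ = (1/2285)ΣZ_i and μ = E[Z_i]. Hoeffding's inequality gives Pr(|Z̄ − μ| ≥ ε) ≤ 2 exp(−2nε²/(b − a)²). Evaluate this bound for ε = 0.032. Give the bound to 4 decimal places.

0.0186

Exponent: 2nε²/(b − a)² = 2·2285·0.032² / 1² = 4.67968.
Bound = 2·exp(−4.67968) = 0.01856.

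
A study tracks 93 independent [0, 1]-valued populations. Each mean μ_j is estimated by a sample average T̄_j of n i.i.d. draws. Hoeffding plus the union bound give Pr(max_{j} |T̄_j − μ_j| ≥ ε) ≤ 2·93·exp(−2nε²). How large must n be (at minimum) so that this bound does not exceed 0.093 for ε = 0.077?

Need 2·93·exp(−2nε²) ≤ 0.093, i.e. exp(−2nε²) ≤ 0.093/186.
So 2nε² ≥ ln(186/0.093) = 7.600902.
Hence n ≥ 7.600902/(2·0.077²) = 640.994.
The smallest integer n is 641.

641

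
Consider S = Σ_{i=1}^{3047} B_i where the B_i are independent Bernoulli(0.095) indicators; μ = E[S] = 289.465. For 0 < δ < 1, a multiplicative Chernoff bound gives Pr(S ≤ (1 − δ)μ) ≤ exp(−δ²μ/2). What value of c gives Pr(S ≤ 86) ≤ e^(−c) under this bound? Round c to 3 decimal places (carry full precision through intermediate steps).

Write 86 = (1 − δ)μ, so δ = 1 − 86/289.465 = 0.7029002…
Then the exponent is δ²μ/2 = (μ − 86)²/(2μ) = 71.507792.

71.508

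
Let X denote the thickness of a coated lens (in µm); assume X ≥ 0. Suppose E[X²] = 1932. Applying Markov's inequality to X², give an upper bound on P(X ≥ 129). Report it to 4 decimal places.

0.1161

Since X ≥ 0, the event {X ≥ 129} is the same as {X² ≥ 16641}.
Markov's inequality applied to X² gives P(X² ≥ 16641) ≤ E[X²]/16641 = 1932/16641 = 0.1161.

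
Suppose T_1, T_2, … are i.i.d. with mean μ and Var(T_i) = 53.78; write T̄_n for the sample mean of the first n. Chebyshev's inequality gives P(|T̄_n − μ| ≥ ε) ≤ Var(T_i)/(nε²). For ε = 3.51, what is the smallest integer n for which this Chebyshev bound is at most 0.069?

64

Require 53.78/(n·3.51²) ≤ 0.069, i.e. n ≥ 53.78/(0.069·3.51²) = 63.264.
The smallest integer n is 64.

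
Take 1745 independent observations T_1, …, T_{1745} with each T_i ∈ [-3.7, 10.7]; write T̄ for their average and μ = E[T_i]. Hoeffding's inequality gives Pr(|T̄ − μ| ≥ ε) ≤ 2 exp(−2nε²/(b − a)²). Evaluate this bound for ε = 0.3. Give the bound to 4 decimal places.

Exponent: 2nε²/(b − a)² = 2·1745·0.3² / 14.4² = 1.51476.
Bound = 2·exp(−1.51476) = 0.43972.

0.4397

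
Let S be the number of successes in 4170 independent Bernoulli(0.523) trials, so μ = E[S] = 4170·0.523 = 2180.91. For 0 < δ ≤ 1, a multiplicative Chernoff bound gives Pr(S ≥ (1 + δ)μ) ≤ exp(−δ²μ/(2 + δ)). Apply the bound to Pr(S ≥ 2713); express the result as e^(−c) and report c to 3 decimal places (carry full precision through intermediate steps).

Write 2713 = (1 + δ)μ, so δ = 2713/2180.91 − 1 = 0.2439761…
Then the exponent is δ²μ/(2 + δ) = (2713 − μ)² / (μ·(2 + δ)) = 57.851446.

57.851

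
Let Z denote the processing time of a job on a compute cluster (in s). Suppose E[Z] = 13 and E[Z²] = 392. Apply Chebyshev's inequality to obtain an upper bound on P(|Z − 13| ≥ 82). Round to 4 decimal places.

Var(Z) = E[Z²] − (E[Z])² = 392 − 169 = 223.
Chebyshev's inequality: P(|Z − μ| ≥ t) ≤ Var(Z)/t² = 223/6724 = 0.0332.

0.0332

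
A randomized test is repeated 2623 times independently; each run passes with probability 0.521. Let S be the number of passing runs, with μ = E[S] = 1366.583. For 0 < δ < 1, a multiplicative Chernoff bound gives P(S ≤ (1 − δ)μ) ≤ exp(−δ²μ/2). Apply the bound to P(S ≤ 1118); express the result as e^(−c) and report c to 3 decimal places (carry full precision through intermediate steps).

Write 1118 = (1 − δ)μ, so δ = 1 − 1118/1366.583 = 0.1819011…
Then the exponent is δ²μ/2 = (μ − 1118)²/(2μ) = 22.608765.

22.609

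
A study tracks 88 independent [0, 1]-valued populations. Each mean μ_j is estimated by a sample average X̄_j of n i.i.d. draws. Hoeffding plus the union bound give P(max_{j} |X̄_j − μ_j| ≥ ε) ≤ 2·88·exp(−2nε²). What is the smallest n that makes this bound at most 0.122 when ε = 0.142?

181

Need 2·88·exp(−2nε²) ≤ 0.122, i.e. exp(−2nε²) ≤ 0.122/176.
So 2nε² ≥ ln(176/0.122) = 7.274218.
Hence n ≥ 7.274218/(2·0.142²) = 180.376.
The smallest integer n is 181.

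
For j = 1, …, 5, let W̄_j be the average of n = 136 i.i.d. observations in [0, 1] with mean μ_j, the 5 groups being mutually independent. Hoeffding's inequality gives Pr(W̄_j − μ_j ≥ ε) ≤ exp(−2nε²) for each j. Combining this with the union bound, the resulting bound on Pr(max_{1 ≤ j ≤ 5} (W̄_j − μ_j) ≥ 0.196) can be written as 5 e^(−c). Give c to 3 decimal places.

10.449

Union bound over the 5 events: Pr(max_{1 ≤ j ≤ 5} (W̄_j − μ_j) ≥ 0.196) ≤ 5·exp(−2nε²) = 5 exp(−2·136·0.196²).
So c = 2·136·0.196² = 10.4492.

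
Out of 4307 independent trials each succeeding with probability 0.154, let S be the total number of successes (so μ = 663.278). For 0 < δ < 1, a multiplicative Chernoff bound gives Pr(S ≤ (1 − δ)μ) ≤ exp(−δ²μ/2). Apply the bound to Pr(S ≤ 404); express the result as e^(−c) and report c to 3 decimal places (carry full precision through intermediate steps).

Write 404 = (1 − δ)μ, so δ = 1 − 404/663.278 = 0.390904…
Then the exponent is δ²μ/2 = (μ − 404)²/(2μ) = 50.676399.

50.676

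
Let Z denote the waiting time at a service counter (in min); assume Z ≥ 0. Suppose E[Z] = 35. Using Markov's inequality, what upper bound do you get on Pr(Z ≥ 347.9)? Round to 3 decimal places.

Markov's inequality: for a non-negative random variable, Pr(Z ≥ a) ≤ E[Z]/a.
Here E[Z] = 35 and a = 347.9, so the bound is 35/347.9 = 0.1006.

0.101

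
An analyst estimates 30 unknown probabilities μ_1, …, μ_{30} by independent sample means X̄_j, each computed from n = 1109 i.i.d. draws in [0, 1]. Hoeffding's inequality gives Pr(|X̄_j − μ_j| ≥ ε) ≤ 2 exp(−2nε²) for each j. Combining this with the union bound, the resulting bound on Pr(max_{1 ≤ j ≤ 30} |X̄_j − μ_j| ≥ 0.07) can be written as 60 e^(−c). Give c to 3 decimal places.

Union bound over the 30 events: Pr(max_{1 ≤ j ≤ 30} |X̄_j − μ_j| ≥ 0.07) ≤ 30·2·exp(−2nε²) = 60 exp(−2·1109·0.07²).
So c = 2·1109·0.07² = 10.8682.

10.868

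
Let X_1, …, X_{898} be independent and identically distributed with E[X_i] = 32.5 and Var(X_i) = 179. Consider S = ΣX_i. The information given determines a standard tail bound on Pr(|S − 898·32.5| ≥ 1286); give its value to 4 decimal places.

0.0972

With mean and variance of each term known, Chebyshev's inequality bounds the deviation of the sum (or sample mean).
Var(S) = n·Var(X_i) = 898·179 = 160742.
Chebyshev: Pr(|S − 898·32.5| ≥ 1286) ≤ Var(S)/1286² = 160742/1653796 = 0.0972.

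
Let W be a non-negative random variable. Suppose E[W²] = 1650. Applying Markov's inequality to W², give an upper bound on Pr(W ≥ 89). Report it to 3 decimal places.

0.208

Since W ≥ 0, the event {W ≥ 89} is the same as {W² ≥ 7921}.
Markov's inequality applied to W² gives Pr(W² ≥ 7921) ≤ E[W²]/7921 = 1650/7921 = 0.2083.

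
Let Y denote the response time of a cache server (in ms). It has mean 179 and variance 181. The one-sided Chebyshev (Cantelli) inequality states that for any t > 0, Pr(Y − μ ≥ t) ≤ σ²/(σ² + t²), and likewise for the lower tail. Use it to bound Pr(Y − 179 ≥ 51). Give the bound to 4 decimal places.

0.0651

Here σ² = 181 and t = 51, so σ² + t² = 2782.
Cantelli's bound: 181/2782 = 0.0651.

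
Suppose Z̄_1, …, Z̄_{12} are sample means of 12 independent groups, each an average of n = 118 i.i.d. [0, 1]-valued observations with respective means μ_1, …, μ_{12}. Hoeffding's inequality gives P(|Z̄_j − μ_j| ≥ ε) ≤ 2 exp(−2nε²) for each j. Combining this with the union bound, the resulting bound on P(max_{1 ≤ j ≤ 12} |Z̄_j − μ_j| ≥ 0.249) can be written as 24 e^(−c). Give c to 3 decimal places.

Union bound over the 12 events: P(max_{1 ≤ j ≤ 12} |Z̄_j − μ_j| ≥ 0.249) ≤ 12·2·exp(−2nε²) = 24 exp(−2·118·0.249²).
So c = 2·118·0.249² = 14.6322.

14.632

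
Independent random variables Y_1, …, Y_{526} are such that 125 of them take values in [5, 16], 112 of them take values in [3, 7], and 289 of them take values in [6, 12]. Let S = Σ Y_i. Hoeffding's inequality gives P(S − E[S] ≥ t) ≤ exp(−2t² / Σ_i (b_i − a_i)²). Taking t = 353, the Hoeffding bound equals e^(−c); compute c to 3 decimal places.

Σ(b_i − a_i)² = 125·11² + 112·4² + 289·6² = 27321.
c = 2t² / 27321 = 2·353² / 27321 = 9.1218.

9.122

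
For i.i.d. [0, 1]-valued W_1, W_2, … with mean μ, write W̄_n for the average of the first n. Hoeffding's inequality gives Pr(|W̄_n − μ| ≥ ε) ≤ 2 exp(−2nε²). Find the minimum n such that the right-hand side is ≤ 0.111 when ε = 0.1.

Require 2·exp(−2nε²) ≤ 0.111, i.e. 2nε² ≥ ln(2/0.111) = 2.891372.
So n ≥ 2.891372 / (2·0.1²) = 144.569.
The smallest integer n is 145.

145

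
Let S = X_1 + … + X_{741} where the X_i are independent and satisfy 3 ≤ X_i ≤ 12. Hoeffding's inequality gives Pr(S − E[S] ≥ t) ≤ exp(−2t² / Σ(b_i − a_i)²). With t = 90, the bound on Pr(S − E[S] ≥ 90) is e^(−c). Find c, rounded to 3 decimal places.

0.270

Σ(b_i − a_i)² = 741·(9)² = 60021.
c = 2t²/60021 = 2·90²/60021 = 0.2699.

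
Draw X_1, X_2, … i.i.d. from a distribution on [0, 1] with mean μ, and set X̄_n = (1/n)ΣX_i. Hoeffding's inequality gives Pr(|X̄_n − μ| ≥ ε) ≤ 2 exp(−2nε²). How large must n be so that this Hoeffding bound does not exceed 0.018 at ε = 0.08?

Require 2·exp(−2nε²) ≤ 0.018, i.e. 2nε² ≥ ln(2/0.018) = 4.710531.
So n ≥ 4.710531 / (2·0.08²) = 368.010.
The smallest integer n is 369.

369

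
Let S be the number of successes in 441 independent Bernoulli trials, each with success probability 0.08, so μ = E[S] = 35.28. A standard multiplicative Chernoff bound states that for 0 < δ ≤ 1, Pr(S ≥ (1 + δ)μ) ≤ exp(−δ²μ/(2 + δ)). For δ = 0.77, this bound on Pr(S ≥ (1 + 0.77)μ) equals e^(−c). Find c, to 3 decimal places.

7.551

c = δ²μ/(2 + δ) = 0.77²·35.28/(2 + 0.77) = 7.5514.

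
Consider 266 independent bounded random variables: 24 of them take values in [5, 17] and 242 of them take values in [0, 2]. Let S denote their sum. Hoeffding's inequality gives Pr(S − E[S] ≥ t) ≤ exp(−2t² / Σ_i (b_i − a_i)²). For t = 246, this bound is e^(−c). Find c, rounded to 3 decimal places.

27.358

Σ(b_i − a_i)² = 24·12² + 242·2² = 4424.
c = 2t² / 4424 = 2·246² / 4424 = 27.3580.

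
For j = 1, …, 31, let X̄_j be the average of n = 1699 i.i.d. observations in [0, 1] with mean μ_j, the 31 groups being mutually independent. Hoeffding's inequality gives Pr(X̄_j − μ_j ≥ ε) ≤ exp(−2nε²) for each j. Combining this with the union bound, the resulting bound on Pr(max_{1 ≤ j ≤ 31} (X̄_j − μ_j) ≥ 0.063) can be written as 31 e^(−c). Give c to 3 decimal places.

13.487

Union bound over the 31 events: Pr(max_{1 ≤ j ≤ 31} (X̄_j − μ_j) ≥ 0.063) ≤ 31·exp(−2nε²) = 31 exp(−2·1699·0.063²).
So c = 2·1699·0.063² = 13.4867.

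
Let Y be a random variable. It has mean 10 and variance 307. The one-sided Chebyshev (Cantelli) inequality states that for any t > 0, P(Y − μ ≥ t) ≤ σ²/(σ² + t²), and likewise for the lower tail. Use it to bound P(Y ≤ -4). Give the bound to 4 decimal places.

0.6103

Here σ² = 307 and t = 14, so σ² + t² = 503.
Cantelli's bound: 307/503 = 0.6103.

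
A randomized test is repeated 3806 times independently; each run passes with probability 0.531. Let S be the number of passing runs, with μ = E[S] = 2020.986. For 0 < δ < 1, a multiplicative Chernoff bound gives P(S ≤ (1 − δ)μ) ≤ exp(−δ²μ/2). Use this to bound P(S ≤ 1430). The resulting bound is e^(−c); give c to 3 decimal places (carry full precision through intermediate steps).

Write 1430 = (1 − δ)μ, so δ = 1 − 1430/2020.986 = 0.2924246…
Then the exponent is δ²μ/2 = (μ − 1430)²/(2μ) = 86.409419.

86.409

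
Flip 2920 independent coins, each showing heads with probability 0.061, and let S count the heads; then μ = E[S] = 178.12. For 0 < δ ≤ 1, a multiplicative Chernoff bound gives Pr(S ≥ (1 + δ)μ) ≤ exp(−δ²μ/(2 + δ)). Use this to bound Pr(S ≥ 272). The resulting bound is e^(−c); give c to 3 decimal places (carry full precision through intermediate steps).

19.580

Write 272 = (1 + δ)μ, so δ = 272/178.12 − 1 = 0.5270604…
Then the exponent is δ²μ/(2 + δ) = (272 − μ)² / (μ·(2 + δ)) = 19.580233.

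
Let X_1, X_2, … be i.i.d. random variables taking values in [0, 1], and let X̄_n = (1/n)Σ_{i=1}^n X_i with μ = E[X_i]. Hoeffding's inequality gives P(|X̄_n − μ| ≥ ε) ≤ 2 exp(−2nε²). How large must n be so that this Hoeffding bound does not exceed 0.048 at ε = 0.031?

1941

Require 2·exp(−2nε²) ≤ 0.048, i.e. 2nε² ≥ ln(2/0.048) = 3.729701.
So n ≥ 3.729701 / (2·0.031²) = 1940.531.
The smallest integer n is 1941.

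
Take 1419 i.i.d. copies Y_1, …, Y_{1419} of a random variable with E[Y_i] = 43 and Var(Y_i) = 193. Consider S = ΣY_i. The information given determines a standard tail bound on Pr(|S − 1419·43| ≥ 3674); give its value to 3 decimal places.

With mean and variance of each term known, Chebyshev's inequality bounds the deviation of the sum (or sample mean).
Var(S) = n·Var(Y_i) = 1419·193 = 273867.
Chebyshev: Pr(|S − 1419·43| ≥ 3674) ≤ Var(S)/3674² = 273867/13498276 = 0.0203.

0.020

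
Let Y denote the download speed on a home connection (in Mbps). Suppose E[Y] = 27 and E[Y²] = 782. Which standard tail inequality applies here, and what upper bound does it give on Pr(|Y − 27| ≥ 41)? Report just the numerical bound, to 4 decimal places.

The first two moments determine the variance, so Chebyshev's inequality is the sharpest standard bound available.
Var(Y) = E[Y²] − (E[Y])² = 782 − 729 = 53.
Chebyshev's inequality: Pr(|Y − μ| ≥ t) ≤ Var(Y)/t² = 53/1681 = 0.0315.

0.0315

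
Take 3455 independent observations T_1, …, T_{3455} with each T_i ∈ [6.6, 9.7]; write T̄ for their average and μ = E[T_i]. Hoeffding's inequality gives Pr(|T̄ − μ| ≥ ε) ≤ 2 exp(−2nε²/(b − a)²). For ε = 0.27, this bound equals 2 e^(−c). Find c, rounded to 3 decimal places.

c = 2nε²/(b − a)² = 2·3455·0.27² / 3.1² = 52.4182.

52.418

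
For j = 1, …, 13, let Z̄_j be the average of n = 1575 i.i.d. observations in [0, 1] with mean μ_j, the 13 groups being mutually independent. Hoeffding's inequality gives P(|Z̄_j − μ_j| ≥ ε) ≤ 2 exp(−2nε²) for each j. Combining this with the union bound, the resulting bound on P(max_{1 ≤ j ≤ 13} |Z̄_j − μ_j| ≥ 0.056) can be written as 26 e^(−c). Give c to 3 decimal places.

9.878

Union bound over the 13 events: P(max_{1 ≤ j ≤ 13} |Z̄_j − μ_j| ≥ 0.056) ≤ 13·2·exp(−2nε²) = 26 exp(−2·1575·0.056²).
So c = 2·1575·0.056² = 9.8784.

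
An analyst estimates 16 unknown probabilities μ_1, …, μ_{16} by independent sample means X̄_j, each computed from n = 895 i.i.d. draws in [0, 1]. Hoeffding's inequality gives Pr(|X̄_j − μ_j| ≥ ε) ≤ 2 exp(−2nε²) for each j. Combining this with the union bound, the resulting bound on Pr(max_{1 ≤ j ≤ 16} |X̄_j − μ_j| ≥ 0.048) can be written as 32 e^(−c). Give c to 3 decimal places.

4.124

Union bound over the 16 events: Pr(max_{1 ≤ j ≤ 16} |X̄_j − μ_j| ≥ 0.048) ≤ 16·2·exp(−2nε²) = 32 exp(−2·895·0.048²).
So c = 2·895·0.048² = 4.1242.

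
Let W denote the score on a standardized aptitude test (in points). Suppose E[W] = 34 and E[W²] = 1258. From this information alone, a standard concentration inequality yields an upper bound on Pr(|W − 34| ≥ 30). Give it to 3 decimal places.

0.113

The first two moments determine the variance, so Chebyshev's inequality is the sharpest standard bound available.
Var(W) = E[W²] − (E[W])² = 1258 − 1156 = 102.
Chebyshev's inequality: Pr(|W − μ| ≥ t) ≤ Var(W)/t² = 102/900 = 0.1133.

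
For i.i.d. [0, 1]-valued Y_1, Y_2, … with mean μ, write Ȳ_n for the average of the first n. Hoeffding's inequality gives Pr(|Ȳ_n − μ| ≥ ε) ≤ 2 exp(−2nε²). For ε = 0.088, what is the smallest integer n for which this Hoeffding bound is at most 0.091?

200

Require 2·exp(−2nε²) ≤ 0.091, i.e. 2nε² ≥ ln(2/0.091) = 3.090043.
So n ≥ 3.090043 / (2·0.088²) = 199.512.
The smallest integer n is 200.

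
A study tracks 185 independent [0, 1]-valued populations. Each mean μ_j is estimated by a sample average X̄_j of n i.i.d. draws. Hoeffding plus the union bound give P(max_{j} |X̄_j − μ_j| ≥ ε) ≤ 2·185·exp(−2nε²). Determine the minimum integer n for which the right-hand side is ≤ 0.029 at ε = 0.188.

Need 2·185·exp(−2nε²) ≤ 0.029, i.e. exp(−2nε²) ≤ 0.029/370.
So 2nε² ≥ ln(370/0.029) = 9.453962.
Hence n ≥ 9.453962/(2·0.188²) = 133.742.
The smallest integer n is 134.

134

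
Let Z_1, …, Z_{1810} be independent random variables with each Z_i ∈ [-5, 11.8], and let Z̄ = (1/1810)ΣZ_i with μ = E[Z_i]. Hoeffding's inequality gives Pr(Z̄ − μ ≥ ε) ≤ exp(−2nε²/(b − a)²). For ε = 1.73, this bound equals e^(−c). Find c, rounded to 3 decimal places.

c = 2nε²/(b − a)² = 2·1810·1.73² / 16.8² = 38.3868.

38.387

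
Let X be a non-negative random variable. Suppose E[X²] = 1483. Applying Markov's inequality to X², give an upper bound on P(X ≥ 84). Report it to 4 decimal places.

Since X ≥ 0, the event {X ≥ 84} is the same as {X² ≥ 7056}.
Markov's inequality applied to X² gives P(X² ≥ 7056) ≤ E[X²]/7056 = 1483/7056 = 0.2102.

0.2102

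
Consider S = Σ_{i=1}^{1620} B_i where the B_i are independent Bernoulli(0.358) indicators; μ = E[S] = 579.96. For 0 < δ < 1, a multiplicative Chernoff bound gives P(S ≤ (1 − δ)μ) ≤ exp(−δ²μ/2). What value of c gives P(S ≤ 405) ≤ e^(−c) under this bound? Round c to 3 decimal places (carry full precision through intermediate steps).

Write 405 = (1 − δ)μ, so δ = 1 − 405/579.96 = 0.301676…
Then the exponent is δ²μ/2 = (μ − 405)²/(2μ) = 26.390615.

26.391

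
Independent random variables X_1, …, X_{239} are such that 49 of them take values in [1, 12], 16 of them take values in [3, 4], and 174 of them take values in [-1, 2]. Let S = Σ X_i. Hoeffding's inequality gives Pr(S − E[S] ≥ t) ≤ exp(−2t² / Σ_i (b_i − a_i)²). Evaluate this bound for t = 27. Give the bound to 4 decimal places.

0.8236

Σ(b_i − a_i)² = 49·11² + 16·1² + 174·3² = 7511.
Exponent = 2·27² / 7511 = 0.19412.
Bound = exp(−0.19412) = 0.82356.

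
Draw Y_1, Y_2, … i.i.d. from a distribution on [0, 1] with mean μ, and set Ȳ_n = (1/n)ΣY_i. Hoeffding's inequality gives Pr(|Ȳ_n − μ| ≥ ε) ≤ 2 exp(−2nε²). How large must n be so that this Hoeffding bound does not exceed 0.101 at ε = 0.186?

Require 2·exp(−2nε²) ≤ 0.101, i.e. 2nε² ≥ ln(2/0.101) = 2.985782.
So n ≥ 2.985782 / (2·0.186²) = 43.152.
The smallest integer n is 44.

44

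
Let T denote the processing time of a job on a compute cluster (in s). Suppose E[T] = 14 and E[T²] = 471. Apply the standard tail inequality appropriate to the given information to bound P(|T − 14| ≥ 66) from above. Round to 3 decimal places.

0.063

The first two moments determine the variance, so Chebyshev's inequality is the sharpest standard bound available.
Var(T) = E[T²] − (E[T])² = 471 − 196 = 275.
Chebyshev's inequality: P(|T − μ| ≥ t) ≤ Var(T)/t² = 275/4356 = 0.0631.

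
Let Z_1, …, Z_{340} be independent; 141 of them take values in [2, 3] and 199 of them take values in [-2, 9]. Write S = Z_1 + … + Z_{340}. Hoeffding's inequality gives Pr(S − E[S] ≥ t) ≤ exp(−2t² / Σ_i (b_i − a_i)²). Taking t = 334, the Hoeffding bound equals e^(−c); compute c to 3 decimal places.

9.212

Σ(b_i − a_i)² = 141·1² + 199·11² = 24220.
c = 2t² / 24220 = 2·334² / 24220 = 9.2119.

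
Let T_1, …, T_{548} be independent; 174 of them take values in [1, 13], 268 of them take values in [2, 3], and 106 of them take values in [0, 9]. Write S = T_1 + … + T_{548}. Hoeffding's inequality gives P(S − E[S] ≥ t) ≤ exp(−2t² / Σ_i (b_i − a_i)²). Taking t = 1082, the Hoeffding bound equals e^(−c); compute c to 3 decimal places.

Σ(b_i − a_i)² = 174·12² + 268·1² + 106·9² = 33910.
c = 2t² / 33910 = 2·1082² / 33910 = 69.0489.

69.049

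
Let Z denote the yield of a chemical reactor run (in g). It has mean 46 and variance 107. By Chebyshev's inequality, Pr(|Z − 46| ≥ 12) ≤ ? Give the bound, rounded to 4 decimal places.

Chebyshev: Pr(|Z − μ| ≥ t) ≤ Var(Z)/t².
Bound = 107 / 144 = 0.7431.

0.7431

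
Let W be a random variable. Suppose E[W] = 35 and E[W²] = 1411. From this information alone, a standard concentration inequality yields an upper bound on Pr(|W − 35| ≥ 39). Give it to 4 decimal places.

0.1223

The first two moments determine the variance, so Chebyshev's inequality is the sharpest standard bound available.
Var(W) = E[W²] − (E[W])² = 1411 − 1225 = 186.
Chebyshev's inequality: Pr(|W − μ| ≥ t) ≤ Var(W)/t² = 186/1521 = 0.1223.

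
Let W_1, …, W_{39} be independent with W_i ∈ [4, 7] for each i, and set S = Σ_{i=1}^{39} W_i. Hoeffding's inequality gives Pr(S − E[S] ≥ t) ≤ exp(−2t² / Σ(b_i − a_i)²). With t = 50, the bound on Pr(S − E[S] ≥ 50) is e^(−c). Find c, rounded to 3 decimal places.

14.245

Σ(b_i − a_i)² = 39·(3)² = 351.
c = 2t²/351 = 2·50²/351 = 14.2450.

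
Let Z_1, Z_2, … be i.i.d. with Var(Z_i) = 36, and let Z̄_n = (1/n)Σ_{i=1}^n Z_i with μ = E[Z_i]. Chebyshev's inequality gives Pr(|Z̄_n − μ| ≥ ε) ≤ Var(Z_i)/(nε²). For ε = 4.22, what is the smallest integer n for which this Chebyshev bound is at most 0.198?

11

Require 36/(n·4.22²) ≤ 0.198, i.e. n ≥ 36/(0.198·4.22²) = 10.210.
The smallest integer n is 11.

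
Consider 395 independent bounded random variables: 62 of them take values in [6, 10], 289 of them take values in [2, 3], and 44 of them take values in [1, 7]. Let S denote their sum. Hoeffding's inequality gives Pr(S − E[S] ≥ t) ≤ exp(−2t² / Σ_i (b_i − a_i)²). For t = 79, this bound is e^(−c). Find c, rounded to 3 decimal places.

4.357

Σ(b_i − a_i)² = 62·4² + 289·1² + 44·6² = 2865.
c = 2t² / 2865 = 2·79² / 2865 = 4.3567.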